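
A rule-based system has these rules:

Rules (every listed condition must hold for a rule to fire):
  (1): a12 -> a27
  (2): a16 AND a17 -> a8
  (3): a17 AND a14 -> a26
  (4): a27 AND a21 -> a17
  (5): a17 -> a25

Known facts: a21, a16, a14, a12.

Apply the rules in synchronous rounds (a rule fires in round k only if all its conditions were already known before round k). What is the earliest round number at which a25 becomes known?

Round 1: (1) [a12 -> a27]. Adds a27.
Round 2: (4) [a27 AND a21 -> a17]. Adds a17.
Round 3: (2) [a16 AND a17 -> a8]; (3) [a17 AND a14 -> a26]; (5) [a17 -> a25]. Adds a8, a26, a25.
a25 first appears in round 3.

3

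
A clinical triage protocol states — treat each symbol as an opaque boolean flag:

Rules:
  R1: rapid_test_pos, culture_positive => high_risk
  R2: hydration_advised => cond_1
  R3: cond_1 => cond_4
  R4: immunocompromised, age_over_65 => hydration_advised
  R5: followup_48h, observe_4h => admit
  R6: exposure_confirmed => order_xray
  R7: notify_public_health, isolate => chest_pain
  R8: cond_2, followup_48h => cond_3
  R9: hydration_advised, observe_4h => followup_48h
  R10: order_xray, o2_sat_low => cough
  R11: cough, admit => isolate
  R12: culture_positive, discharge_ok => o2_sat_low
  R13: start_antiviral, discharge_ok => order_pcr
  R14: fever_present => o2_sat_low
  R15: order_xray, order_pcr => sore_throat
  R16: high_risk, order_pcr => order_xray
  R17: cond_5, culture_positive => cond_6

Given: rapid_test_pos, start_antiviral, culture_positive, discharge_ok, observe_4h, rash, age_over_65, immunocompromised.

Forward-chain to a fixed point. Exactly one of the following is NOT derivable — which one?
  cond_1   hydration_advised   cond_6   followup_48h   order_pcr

Round 1: R1 [rapid_test_pos, culture_positive => high_risk]; R4 [immunocompromised, age_over_65 => hydration_advised]; R12 [culture_positive, discharge_ok => o2_sat_low]; R13 [start_antiviral, discharge_ok => order_pcr]. Adds high_risk, hydration_advised, o2_sat_low, order_pcr.
Round 2: R2 [hydration_advised => cond_1]; R9 [hydration_advised, observe_4h => followup_48h]; R16 [high_risk, order_pcr => order_xray]. Adds cond_1, followup_48h, order_xray.
Round 3: R3 [cond_1 => cond_4]; R5 [followup_48h, observe_4h => admit]; R10 [order_xray, o2_sat_low => cough]; R15 [order_xray, order_pcr => sore_throat]. Adds cond_4, admit, cough, sore_throat.
Round 4: R11 [cough, admit => isolate]. Adds isolate.
Derived: hydration_advised (round 1), followup_48h (round 2), order_pcr (round 1), cond_1 (round 2). cond_6 never appears in any round.

cond_6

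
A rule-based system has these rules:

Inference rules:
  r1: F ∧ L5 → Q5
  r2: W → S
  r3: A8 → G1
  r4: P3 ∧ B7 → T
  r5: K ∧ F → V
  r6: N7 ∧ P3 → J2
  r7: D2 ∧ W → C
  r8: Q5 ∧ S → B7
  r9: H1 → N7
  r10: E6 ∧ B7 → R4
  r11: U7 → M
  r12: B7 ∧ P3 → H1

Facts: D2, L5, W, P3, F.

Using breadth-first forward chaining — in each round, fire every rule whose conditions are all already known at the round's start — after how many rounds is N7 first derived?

4

Round 1: r1 [F ∧ L5 → Q5]; r2 [W → S]; r7 [D2 ∧ W → C]. New: Q5, S, C.
Round 2: r8 [Q5 ∧ S → B7]. New: B7.
Round 3: r4 [P3 ∧ B7 → T]; r12 [B7 ∧ P3 → H1]. New: T, H1.
Round 4: r9 [H1 → N7]. New: N7.
N7 first appears in round 4.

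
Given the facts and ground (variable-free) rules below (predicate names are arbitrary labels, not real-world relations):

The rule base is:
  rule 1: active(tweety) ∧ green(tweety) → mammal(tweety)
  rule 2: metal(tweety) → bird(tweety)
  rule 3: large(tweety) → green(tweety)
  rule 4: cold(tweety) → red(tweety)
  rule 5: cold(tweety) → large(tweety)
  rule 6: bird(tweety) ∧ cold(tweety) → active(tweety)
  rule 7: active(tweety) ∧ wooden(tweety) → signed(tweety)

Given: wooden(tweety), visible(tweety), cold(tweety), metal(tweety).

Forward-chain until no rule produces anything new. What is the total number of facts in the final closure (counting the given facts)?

11

Round 1 fires rule 2, rule 4, rule 5, giving bird(tweety), red(tweety), large(tweety).
Round 2 fires rule 3, rule 6, giving green(tweety), active(tweety).
Round 3 fires rule 1, rule 7, giving mammal(tweety), signed(tweety).
Closure: {active(tweety), bird(tweety), cold(tweety), green(tweety), large(tweety), mammal(tweety), metal(tweety), red(tweety), signed(tweety), visible(tweety), wooden(tweety)} — 11 facts.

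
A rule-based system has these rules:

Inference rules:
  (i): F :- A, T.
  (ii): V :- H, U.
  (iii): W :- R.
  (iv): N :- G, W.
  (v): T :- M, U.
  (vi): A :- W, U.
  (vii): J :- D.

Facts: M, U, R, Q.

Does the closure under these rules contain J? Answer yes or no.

Round 1: (iii) [W :- R.]; (v) [T :- M, U.]. Adds W, T.
Round 2: (vi) [A :- W, U.]. Adds A.
Round 3: (i) [F :- A, T.]. Adds F.
Fixed point reached. J is concluded only by (vii); (vii) needs D (never derived).

no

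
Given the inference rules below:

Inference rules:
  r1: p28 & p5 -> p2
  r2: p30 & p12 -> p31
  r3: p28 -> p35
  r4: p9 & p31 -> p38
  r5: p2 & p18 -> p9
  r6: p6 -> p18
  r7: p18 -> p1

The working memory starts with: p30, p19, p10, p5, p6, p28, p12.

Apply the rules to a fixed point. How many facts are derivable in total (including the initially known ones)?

Round 1: r1 [p28 & p5 -> p2]; r2 [p30 & p12 -> p31]; r3 [p28 -> p35]; r6 [p6 -> p18]. Adds p2, p31, p35, p18.
Round 2: r5 [p2 & p18 -> p9]; r7 [p18 -> p1]. Adds p9, p1.
Round 3: r4 [p9 & p31 -> p38]. Adds p38.
Closure: {p1, p10, p12, p18, p19, p2, p28, p30, p31, p35, p38, p5, p6, p9} — 14 facts.

14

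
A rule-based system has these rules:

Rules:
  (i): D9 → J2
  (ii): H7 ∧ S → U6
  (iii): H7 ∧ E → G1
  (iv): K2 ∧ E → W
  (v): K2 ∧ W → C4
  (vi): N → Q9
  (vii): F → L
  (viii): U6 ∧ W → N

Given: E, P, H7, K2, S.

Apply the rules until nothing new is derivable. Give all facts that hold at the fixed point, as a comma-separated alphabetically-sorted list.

C4, E, G1, H7, K2, N, P, Q9, S, U6, W

Round 1 fires (ii), (iii), (iv), giving U6, G1, W.
Round 2 fires (v), (viii), giving C4, N.
Round 3 fires (vi), giving Q9.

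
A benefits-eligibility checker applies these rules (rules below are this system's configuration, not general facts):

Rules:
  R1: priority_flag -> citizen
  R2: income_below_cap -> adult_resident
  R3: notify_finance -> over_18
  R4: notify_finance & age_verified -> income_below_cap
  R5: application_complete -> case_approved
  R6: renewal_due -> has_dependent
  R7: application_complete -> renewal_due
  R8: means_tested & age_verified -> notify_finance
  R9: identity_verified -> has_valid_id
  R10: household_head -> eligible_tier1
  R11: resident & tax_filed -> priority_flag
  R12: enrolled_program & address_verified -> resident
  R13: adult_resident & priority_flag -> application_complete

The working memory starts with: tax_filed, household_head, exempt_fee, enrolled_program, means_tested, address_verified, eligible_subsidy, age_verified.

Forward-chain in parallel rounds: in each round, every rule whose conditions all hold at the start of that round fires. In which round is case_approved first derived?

5

Round 1: R8 [means_tested & age_verified -> notify_finance]; R10 [household_head -> eligible_tier1]; R12 [enrolled_program & address_verified -> resident]. New: notify_finance, eligible_tier1, resident.
Round 2: R3 [notify_finance -> over_18]; R4 [notify_finance & age_verified -> income_below_cap]; R11 [resident & tax_filed -> priority_flag]. New: over_18, income_below_cap, priority_flag.
Round 3: R1 [priority_flag -> citizen]; R2 [income_below_cap -> adult_resident]. New: citizen, adult_resident.
Round 4: R13 [adult_resident & priority_flag -> application_complete]. New: application_complete.
Round 5: R5 [application_complete -> case_approved]; R7 [application_complete -> renewal_due]. New: case_approved, renewal_due.
case_approved first appears in round 5.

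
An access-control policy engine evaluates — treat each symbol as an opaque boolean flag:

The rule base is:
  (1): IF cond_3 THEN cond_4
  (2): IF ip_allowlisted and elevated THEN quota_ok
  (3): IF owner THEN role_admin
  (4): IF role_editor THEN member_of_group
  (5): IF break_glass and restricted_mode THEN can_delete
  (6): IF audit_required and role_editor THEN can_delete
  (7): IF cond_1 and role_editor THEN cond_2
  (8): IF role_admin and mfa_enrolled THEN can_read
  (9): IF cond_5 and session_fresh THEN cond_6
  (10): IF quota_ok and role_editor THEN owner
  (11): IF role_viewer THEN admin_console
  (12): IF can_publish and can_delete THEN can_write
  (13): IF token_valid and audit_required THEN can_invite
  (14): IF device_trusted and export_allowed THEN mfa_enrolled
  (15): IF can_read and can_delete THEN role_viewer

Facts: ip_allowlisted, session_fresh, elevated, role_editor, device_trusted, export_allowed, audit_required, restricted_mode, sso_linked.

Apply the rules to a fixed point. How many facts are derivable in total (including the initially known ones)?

Round 1: (2) [IF ip_allowlisted and elevated THEN quota_ok]; (4) [IF role_editor THEN member_of_group]; (6) [IF audit_required and role_editor THEN can_delete]; (14) [IF device_trusted and export_allowed THEN mfa_enrolled]. New: quota_ok, member_of_group, can_delete, mfa_enrolled.
Round 2: (10) [IF quota_ok and role_editor THEN owner]. New: owner.
Round 3: (3) [IF owner THEN role_admin]. New: role_admin.
Round 4: (8) [IF role_admin and mfa_enrolled THEN can_read]. New: can_read.
Round 5: (15) [IF can_read and can_delete THEN role_viewer]. New: role_viewer.
Round 6: (11) [IF role_viewer THEN admin_console]. New: admin_console.
Closure: {admin_console, audit_required, can_delete, can_read, device_trusted, elevated, export_allowed, ip_allowlisted, member_of_group, mfa_enrolled, owner, quota_ok, restricted_mode, role_admin, role_editor, role_viewer, session_fresh, sso_linked} — 18 facts.

18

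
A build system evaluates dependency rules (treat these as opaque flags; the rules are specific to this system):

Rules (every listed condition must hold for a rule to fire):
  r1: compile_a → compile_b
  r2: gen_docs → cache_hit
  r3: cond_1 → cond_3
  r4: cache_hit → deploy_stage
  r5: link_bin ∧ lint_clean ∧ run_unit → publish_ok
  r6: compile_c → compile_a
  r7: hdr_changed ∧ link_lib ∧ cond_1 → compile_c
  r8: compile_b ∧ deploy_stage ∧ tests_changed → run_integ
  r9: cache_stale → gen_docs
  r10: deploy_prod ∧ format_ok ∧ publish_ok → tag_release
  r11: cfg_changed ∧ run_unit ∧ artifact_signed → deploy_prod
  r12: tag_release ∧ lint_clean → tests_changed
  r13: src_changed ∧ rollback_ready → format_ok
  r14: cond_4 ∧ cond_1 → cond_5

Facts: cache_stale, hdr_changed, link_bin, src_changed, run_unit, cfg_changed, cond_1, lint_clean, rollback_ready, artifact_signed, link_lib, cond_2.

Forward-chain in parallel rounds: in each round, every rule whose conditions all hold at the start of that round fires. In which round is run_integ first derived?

Round 1: r3 [cond_1 → cond_3]; r5 [link_bin ∧ lint_clean ∧ run_unit → publish_ok]; r7 [hdr_changed ∧ link_lib ∧ cond_1 → compile_c]; r9 [cache_stale → gen_docs]; r11 [cfg_changed ∧ run_unit ∧ artifact_signed → deploy_prod]; r13 [src_changed ∧ rollback_ready → format_ok]. New: cond_3, publish_ok, compile_c, gen_docs, deploy_prod, format_ok.
Round 2: r2 [gen_docs → cache_hit]; r6 [compile_c → compile_a]; r10 [deploy_prod ∧ format_ok ∧ publish_ok → tag_release]. New: cache_hit, compile_a, tag_release.
Round 3: r1 [compile_a → compile_b]; r4 [cache_hit → deploy_stage]; r12 [tag_release ∧ lint_clean → tests_changed]. New: compile_b, deploy_stage, tests_changed.
Round 4: r8 [compile_b ∧ deploy_stage ∧ tests_changed → run_integ]. New: run_integ.
run_integ first appears in round 4.

4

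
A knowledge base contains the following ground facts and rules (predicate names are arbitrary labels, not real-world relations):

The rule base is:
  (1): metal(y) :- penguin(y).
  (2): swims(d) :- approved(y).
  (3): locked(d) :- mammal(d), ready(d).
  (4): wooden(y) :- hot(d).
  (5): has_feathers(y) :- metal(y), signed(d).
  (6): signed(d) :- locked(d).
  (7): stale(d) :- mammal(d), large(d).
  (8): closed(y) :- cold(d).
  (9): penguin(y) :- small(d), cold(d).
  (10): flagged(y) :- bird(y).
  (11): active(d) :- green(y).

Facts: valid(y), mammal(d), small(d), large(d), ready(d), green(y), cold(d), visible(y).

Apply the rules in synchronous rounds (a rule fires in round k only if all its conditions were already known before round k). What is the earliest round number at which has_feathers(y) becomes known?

Round 1 — (3), (7), (8), (9), (11), derive locked(d), stale(d), closed(y), penguin(y), active(d).
Round 2 — (1), (6), derive metal(y), signed(d).
Round 3 — (5), derive has_feathers(y).
has_feathers(y) first appears in round 3.

3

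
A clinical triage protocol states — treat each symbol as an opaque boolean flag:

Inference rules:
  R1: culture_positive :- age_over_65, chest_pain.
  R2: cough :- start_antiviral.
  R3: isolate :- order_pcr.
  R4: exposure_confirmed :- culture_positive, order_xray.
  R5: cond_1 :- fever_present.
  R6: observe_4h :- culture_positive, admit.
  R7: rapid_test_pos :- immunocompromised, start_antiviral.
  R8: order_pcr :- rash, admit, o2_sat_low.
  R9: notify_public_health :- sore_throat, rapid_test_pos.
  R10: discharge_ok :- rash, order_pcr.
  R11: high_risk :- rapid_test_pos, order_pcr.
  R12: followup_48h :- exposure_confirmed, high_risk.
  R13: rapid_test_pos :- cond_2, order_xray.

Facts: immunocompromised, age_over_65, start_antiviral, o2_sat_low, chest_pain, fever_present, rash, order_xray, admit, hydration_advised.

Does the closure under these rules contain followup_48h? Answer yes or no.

yes

Round 1 — R1, R2, R5, R7, R8, derive culture_positive, cough, cond_1, rapid_test_pos, order_pcr.
Round 2 — R3, R4, R6, R10, R11, derive isolate, exposure_confirmed, observe_4h, discharge_ok, high_risk.
Round 3 — R12, derive followup_48h.
followup_48h appears in round 3, so it is derivable.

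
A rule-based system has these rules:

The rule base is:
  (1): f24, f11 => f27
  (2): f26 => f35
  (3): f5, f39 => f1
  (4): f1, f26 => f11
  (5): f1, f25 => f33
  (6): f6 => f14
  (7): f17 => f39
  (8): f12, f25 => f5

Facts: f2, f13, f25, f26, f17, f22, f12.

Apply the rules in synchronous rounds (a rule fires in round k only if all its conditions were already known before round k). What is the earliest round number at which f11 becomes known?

3

Round 1: (2) [f26 => f35]; (7) [f17 => f39]; (8) [f12, f25 => f5]. New: f35, f39, f5.
Round 2: (3) [f5, f39 => f1]. New: f1.
Round 3: (4) [f1, f26 => f11]; (5) [f1, f25 => f33]. New: f11, f33.
f11 first appears in round 3.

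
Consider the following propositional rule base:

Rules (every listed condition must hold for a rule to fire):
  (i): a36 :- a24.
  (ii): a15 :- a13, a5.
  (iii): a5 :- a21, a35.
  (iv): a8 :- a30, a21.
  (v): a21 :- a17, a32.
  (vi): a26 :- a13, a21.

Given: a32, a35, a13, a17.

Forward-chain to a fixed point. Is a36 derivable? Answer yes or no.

no

Round 1: (v) [a21 :- a17, a32.]. New: a21.
Round 2: (iii) [a5 :- a21, a35.]; (vi) [a26 :- a13, a21.]. New: a5, a26.
Round 3: (ii) [a15 :- a13, a5.]. New: a15.
Fixed point reached. a36 is concluded only by (i); (i) needs a24 (never derived).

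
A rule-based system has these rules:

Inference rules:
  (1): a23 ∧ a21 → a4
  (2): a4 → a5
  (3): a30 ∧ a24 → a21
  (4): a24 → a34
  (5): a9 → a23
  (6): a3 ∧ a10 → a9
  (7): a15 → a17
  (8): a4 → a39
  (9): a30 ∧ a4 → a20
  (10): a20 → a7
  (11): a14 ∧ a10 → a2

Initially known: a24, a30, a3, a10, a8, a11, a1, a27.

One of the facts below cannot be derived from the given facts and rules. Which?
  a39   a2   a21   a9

a2

Round 1: (3) [a30 ∧ a24 → a21]; (4) [a24 → a34]; (6) [a3 ∧ a10 → a9]. New: a21, a34, a9.
Round 2: (5) [a9 → a23]. New: a23.
Round 3: (1) [a23 ∧ a21 → a4]. New: a4.
Round 4: (2) [a4 → a5]; (8) [a4 → a39]; (9) [a30 ∧ a4 → a20]. New: a5, a39, a20.
Round 5: (10) [a20 → a7]. New: a7.
Derived: a21 (round 1), a9 (round 1), a39 (round 4). a2 never appears in any round.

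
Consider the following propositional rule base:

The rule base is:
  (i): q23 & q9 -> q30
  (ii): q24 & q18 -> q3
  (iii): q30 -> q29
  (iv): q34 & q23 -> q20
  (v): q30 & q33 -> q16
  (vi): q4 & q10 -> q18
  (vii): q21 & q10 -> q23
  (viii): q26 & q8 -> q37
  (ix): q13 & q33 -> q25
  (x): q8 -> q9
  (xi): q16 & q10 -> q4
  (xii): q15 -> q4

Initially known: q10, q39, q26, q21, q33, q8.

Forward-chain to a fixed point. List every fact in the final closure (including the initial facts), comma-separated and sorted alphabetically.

[1] (vii) [q21 & q10 -> q23]; (viii) [q26 & q8 -> q37]; (x) [q8 -> q9]. ⇒ new: q23, q37, q9.
[2] (i) [q23 & q9 -> q30]. ⇒ new: q30.
[3] (iii) [q30 -> q29]; (v) [q30 & q33 -> q16]. ⇒ new: q29, q16.
[4] (xi) [q16 & q10 -> q4]. ⇒ new: q4.
[5] (vi) [q4 & q10 -> q18]. ⇒ new: q18.

q10, q16, q18, q21, q23, q26, q29, q30, q33, q37, q39, q4, q8, q9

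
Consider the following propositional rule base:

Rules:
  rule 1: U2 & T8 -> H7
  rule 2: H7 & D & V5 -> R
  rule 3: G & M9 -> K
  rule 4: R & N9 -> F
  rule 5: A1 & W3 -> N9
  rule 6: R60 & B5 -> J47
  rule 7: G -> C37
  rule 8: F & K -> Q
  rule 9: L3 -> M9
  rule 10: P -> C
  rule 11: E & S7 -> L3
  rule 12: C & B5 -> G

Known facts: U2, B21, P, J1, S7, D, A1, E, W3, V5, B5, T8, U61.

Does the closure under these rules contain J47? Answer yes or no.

no

Round 1 — rule 1, rule 5, rule 10, rule 11, derive H7, N9, C, L3.
Round 2 — rule 2, rule 9, rule 12, derive R, M9, G.
Round 3 — rule 3, rule 4, rule 7, derive K, F, C37.
Round 4 — rule 8, derive Q.
Fixed point reached. J47 is concluded only by rule 6; rule 6 needs R60 (never derived).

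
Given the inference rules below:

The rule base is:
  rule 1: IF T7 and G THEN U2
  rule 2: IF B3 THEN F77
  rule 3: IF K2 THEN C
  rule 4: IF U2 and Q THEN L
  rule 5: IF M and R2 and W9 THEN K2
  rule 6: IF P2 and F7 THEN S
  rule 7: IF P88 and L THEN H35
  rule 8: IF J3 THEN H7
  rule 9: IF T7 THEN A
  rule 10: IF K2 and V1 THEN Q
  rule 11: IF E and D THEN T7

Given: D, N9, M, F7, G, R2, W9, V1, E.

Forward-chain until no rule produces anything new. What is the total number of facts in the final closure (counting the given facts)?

16

Round 1: rule 5 [IF M and R2 and W9 THEN K2]; rule 11 [IF E and D THEN T7]. New: K2, T7.
Round 2: rule 1 [IF T7 and G THEN U2]; rule 3 [IF K2 THEN C]; rule 9 [IF T7 THEN A]; rule 10 [IF K2 and V1 THEN Q]. New: U2, C, A, Q.
Round 3: rule 4 [IF U2 and Q THEN L]. New: L.
Closure: {A, C, D, E, F7, G, K2, L, M, N9, Q, R2, T7, U2, V1, W9} — 16 facts.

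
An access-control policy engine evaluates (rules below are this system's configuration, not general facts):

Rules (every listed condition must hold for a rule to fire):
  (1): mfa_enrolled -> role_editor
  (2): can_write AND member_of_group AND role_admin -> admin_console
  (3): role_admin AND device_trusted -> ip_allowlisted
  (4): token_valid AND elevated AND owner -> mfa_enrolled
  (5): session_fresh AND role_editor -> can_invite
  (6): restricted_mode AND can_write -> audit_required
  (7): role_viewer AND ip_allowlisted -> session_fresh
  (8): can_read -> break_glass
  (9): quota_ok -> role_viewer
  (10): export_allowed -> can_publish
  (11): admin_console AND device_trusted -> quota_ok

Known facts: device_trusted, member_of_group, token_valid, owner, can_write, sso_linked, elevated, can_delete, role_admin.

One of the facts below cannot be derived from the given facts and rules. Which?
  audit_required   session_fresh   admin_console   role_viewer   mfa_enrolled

Round 1 fires (2), (3), (4), giving admin_console, ip_allowlisted, mfa_enrolled.
Round 2 fires (1), (11), giving role_editor, quota_ok.
Round 3 fires (9), giving role_viewer.
Round 4 fires (7), giving session_fresh.
Round 5 fires (5), giving can_invite.
Derived: mfa_enrolled (round 1), session_fresh (round 4), admin_console (round 1), role_viewer (round 3). audit_required never appears in any round.

audit_required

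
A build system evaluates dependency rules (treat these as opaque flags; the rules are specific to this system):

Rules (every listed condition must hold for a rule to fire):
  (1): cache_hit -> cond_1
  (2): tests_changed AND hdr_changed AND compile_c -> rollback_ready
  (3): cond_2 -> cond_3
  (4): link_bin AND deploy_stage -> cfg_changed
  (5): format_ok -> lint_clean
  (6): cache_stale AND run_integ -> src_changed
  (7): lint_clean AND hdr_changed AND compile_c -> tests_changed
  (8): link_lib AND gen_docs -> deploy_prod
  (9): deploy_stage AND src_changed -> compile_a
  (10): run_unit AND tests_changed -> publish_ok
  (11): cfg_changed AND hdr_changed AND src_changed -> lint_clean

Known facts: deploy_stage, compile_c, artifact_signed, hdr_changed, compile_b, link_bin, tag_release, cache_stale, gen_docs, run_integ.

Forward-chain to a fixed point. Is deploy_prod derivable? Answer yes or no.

Round 1: (4) [link_bin AND deploy_stage -> cfg_changed]; (6) [cache_stale AND run_integ -> src_changed]. New: cfg_changed, src_changed.
Round 2: (9) [deploy_stage AND src_changed -> compile_a]; (11) [cfg_changed AND hdr_changed AND src_changed -> lint_clean]. New: compile_a, lint_clean.
Round 3: (7) [lint_clean AND hdr_changed AND compile_c -> tests_changed]. New: tests_changed.
Round 4: (2) [tests_changed AND hdr_changed AND compile_c -> rollback_ready]. New: rollback_ready.
Fixed point reached. deploy_prod is concluded only by (8); (8) needs link_lib (never derived).

no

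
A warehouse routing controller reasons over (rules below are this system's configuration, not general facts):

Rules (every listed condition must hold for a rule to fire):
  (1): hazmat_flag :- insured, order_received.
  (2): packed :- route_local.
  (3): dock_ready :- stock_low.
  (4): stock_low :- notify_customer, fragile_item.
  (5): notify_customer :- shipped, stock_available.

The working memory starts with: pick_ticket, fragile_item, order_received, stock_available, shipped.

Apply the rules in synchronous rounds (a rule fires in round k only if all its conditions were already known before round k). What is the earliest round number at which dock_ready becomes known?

Round 1: (5) [notify_customer :- shipped, stock_available.]. Adds notify_customer.
Round 2: (4) [stock_low :- notify_customer, fragile_item.]. Adds stock_low.
Round 3: (3) [dock_ready :- stock_low.]. Adds dock_ready.
dock_ready first appears in round 3.

3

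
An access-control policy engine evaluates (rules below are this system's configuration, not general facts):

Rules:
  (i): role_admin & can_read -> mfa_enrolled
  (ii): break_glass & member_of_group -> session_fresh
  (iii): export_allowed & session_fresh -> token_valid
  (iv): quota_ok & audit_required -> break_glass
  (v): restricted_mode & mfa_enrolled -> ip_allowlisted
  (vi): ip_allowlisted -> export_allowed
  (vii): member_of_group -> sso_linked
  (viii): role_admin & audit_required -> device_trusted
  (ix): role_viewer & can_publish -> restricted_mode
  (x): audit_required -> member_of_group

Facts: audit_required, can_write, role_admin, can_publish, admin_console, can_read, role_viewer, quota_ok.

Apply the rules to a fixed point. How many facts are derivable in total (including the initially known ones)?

Round 1 fires (i), (iv), (viii), (ix), (x), giving mfa_enrolled, break_glass, device_trusted, restricted_mode, member_of_group.
Round 2 fires (ii), (v), (vii), giving session_fresh, ip_allowlisted, sso_linked.
Round 3 fires (vi), giving export_allowed.
Round 4 fires (iii), giving token_valid.
Closure: {admin_console, audit_required, break_glass, can_publish, can_read, can_write, device_trusted, export_allowed, ip_allowlisted, member_of_group, mfa_enrolled, quota_ok, restricted_mode, role_admin, role_viewer, session_fresh, sso_linked, token_valid} — 18 facts.

18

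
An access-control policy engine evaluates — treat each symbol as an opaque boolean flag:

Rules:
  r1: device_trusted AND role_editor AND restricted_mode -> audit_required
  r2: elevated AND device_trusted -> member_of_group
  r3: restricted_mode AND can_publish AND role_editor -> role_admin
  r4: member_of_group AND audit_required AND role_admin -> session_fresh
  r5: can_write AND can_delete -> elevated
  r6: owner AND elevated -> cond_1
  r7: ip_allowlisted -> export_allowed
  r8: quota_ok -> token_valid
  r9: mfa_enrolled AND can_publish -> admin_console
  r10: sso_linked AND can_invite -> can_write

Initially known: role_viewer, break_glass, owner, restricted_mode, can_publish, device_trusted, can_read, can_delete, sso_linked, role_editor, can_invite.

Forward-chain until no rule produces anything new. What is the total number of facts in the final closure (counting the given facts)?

18

Round 1: r1 [device_trusted AND role_editor AND restricted_mode -> audit_required]; r3 [restricted_mode AND can_publish AND role_editor -> role_admin]; r10 [sso_linked AND can_invite -> can_write]. New: audit_required, role_admin, can_write.
Round 2: r5 [can_write AND can_delete -> elevated]. New: elevated.
Round 3: r2 [elevated AND device_trusted -> member_of_group]; r6 [owner AND elevated -> cond_1]. New: member_of_group, cond_1.
Round 4: r4 [member_of_group AND audit_required AND role_admin -> session_fresh]. New: session_fresh.
Closure: {audit_required, break_glass, can_delete, can_invite, can_publish, can_read, can_write, cond_1, device_trusted, elevated, member_of_group, owner, restricted_mode, role_admin, role_editor, role_viewer, session_fresh, sso_linked} — 18 facts.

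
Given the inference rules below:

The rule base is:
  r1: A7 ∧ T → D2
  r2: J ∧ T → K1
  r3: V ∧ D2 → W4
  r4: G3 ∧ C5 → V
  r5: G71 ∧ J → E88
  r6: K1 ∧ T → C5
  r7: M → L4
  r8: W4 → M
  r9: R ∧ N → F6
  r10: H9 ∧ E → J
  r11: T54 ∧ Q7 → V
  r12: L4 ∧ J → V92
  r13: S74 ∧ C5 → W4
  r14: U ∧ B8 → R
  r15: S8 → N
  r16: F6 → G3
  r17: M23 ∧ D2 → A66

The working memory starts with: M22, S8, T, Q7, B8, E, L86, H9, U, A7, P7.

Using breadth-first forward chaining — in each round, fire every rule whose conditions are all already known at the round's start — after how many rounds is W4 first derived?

5

Round 1: r1 [A7 ∧ T → D2]; r10 [H9 ∧ E → J]; r14 [U ∧ B8 → R]; r15 [S8 → N]. Adds D2, J, R, N.
Round 2: r2 [J ∧ T → K1]; r9 [R ∧ N → F6]. Adds K1, F6.
Round 3: r6 [K1 ∧ T → C5]; r16 [F6 → G3]. Adds C5, G3.
Round 4: r4 [G3 ∧ C5 → V]. Adds V.
Round 5: r3 [V ∧ D2 → W4]. Adds W4.
W4 first appears in round 5.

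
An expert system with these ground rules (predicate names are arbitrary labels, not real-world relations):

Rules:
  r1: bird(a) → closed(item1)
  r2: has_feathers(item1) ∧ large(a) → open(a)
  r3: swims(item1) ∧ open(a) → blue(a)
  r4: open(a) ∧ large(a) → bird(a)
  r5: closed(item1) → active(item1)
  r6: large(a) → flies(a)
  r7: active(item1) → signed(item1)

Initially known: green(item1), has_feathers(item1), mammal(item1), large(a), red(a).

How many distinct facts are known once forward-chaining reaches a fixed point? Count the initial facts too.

Round 1: r2 [has_feathers(item1) ∧ large(a) → open(a)]; r6 [large(a) → flies(a)]. New: open(a), flies(a).
Round 2: r4 [open(a) ∧ large(a) → bird(a)]. New: bird(a).
Round 3: r1 [bird(a) → closed(item1)]. New: closed(item1).
Round 4: r5 [closed(item1) → active(item1)]. New: active(item1).
Round 5: r7 [active(item1) → signed(item1)]. New: signed(item1).
Closure: {active(item1), bird(a), closed(item1), flies(a), green(item1), has_feathers(item1), large(a), mammal(item1), open(a), red(a), signed(item1)} — 11 facts.

11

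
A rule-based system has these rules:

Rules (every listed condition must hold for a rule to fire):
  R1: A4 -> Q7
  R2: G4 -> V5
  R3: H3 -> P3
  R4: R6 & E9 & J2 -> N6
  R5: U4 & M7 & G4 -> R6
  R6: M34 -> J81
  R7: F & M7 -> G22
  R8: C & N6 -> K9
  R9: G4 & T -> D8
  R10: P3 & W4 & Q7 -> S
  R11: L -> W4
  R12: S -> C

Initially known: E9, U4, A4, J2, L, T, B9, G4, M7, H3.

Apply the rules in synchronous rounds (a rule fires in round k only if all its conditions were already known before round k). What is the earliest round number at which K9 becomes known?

4

Round 1: R1 [A4 -> Q7]; R2 [G4 -> V5]; R3 [H3 -> P3]; R5 [U4 & M7 & G4 -> R6]; R9 [G4 & T -> D8]; R11 [L -> W4]. New: Q7, V5, P3, R6, D8, W4.
Round 2: R4 [R6 & E9 & J2 -> N6]; R10 [P3 & W4 & Q7 -> S]. New: N6, S.
Round 3: R12 [S -> C]. New: C.
Round 4: R8 [C & N6 -> K9]. New: K9.
K9 first appears in round 4.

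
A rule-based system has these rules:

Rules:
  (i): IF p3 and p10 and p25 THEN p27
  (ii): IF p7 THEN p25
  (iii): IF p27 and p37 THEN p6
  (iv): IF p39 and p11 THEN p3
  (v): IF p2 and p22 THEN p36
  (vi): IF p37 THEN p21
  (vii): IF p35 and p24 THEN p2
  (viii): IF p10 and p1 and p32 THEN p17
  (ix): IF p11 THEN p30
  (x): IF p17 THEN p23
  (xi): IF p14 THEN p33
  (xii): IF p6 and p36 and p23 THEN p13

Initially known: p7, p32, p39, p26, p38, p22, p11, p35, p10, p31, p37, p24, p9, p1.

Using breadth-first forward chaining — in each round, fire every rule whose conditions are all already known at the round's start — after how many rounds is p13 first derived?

4

[1] (ii) [IF p7 THEN p25]; (iv) [IF p39 and p11 THEN p3]; (vi) [IF p37 THEN p21]; (vii) [IF p35 and p24 THEN p2]; (viii) [IF p10 and p1 and p32 THEN p17]; (ix) [IF p11 THEN p30]. ⇒ new: p25, p3, p21, p2, p17, p30.
[2] (i) [IF p3 and p10 and p25 THEN p27]; (v) [IF p2 and p22 THEN p36]; (x) [IF p17 THEN p23]. ⇒ new: p27, p36, p23.
[3] (iii) [IF p27 and p37 THEN p6]. ⇒ new: p6.
[4] (xii) [IF p6 and p36 and p23 THEN p13]. ⇒ new: p13.
p13 first appears in round 4.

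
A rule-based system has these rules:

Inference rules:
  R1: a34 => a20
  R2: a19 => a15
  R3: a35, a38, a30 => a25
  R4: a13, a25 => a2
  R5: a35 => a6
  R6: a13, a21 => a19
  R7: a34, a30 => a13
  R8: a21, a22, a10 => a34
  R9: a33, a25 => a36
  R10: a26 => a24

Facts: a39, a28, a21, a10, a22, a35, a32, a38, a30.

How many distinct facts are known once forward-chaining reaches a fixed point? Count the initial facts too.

Round 1 fires R3, R5, R8, giving a25, a6, a34.
Round 2 fires R1, R7, giving a20, a13.
Round 3 fires R4, R6, giving a2, a19.
Round 4 fires R2, giving a15.
Closure: {a10, a13, a15, a19, a2, a20, a21, a22, a25, a28, a30, a32, a34, a35, a38, a39, a6} — 17 facts.

17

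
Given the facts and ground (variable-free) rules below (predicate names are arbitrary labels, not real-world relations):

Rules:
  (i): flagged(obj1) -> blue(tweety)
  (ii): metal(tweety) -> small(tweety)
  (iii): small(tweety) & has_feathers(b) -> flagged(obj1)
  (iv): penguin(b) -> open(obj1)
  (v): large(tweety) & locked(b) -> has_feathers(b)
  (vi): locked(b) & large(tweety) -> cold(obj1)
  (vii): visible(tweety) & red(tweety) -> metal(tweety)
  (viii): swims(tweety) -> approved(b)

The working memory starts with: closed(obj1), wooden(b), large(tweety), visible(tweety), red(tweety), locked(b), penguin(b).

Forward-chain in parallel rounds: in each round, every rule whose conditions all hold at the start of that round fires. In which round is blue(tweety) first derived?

Round 1: (iv) [penguin(b) -> open(obj1)]; (v) [large(tweety) & locked(b) -> has_feathers(b)]; (vi) [locked(b) & large(tweety) -> cold(obj1)]; (vii) [visible(tweety) & red(tweety) -> metal(tweety)]. New: open(obj1), has_feathers(b), cold(obj1), metal(tweety).
Round 2: (ii) [metal(tweety) -> small(tweety)]. New: small(tweety).
Round 3: (iii) [small(tweety) & has_feathers(b) -> flagged(obj1)]. New: flagged(obj1).
Round 4: (i) [flagged(obj1) -> blue(tweety)]. New: blue(tweety).
blue(tweety) first appears in round 4.

4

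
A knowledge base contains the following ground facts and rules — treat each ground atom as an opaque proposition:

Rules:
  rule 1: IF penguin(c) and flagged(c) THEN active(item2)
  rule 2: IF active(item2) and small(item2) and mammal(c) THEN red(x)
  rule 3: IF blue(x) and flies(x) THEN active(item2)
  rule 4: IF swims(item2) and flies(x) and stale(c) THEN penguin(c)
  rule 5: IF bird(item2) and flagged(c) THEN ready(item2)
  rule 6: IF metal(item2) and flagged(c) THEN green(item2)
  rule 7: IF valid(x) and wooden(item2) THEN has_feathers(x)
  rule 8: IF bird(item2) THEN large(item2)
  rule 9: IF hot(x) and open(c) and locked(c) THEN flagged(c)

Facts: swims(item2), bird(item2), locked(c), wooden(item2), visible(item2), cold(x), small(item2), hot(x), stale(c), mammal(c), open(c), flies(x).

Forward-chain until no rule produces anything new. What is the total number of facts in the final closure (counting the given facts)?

18

Round 1: rule 4 [IF swims(item2) and flies(x) and stale(c) THEN penguin(c)]; rule 8 [IF bird(item2) THEN large(item2)]; rule 9 [IF hot(x) and open(c) and locked(c) THEN flagged(c)]. Adds penguin(c), large(item2), flagged(c).
Round 2: rule 1 [IF penguin(c) and flagged(c) THEN active(item2)]; rule 5 [IF bird(item2) and flagged(c) THEN ready(item2)]. Adds active(item2), ready(item2).
Round 3: rule 2 [IF active(item2) and small(item2) and mammal(c) THEN red(x)]. Adds red(x).
Closure: {active(item2), bird(item2), cold(x), flagged(c), flies(x), hot(x), large(item2), locked(c), mammal(c), open(c), penguin(c), ready(item2), red(x), small(item2), stale(c), swims(item2), visible(item2), wooden(item2)} — 18 facts.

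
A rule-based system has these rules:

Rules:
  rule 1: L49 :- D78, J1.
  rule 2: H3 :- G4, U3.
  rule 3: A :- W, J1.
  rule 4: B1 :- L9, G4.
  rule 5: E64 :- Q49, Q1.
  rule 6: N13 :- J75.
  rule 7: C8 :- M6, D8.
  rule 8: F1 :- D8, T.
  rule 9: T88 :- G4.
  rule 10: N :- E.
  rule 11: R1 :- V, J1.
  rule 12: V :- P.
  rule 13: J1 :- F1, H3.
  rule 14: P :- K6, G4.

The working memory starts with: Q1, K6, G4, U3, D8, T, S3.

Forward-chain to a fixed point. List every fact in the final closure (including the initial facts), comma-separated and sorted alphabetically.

D8, F1, G4, H3, J1, K6, P, Q1, R1, S3, T, T88, U3, V

Round 1 fires rule 2, rule 8, rule 9, rule 14, giving H3, F1, T88, P.
Round 2 fires rule 12, rule 13, giving V, J1.
Round 3 fires rule 11, giving R1.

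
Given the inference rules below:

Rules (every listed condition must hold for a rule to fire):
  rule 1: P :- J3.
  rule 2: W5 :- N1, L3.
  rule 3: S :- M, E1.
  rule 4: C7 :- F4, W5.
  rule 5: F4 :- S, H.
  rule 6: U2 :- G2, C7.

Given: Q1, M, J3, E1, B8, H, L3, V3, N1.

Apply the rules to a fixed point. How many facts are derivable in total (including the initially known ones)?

Round 1 — rule 1, rule 2, rule 3, derive P, W5, S.
Round 2 — rule 5, derive F4.
Round 3 — rule 4, derive C7.
Closure: {B8, C7, E1, F4, H, J3, L3, M, N1, P, Q1, S, V3, W5} — 14 facts.

14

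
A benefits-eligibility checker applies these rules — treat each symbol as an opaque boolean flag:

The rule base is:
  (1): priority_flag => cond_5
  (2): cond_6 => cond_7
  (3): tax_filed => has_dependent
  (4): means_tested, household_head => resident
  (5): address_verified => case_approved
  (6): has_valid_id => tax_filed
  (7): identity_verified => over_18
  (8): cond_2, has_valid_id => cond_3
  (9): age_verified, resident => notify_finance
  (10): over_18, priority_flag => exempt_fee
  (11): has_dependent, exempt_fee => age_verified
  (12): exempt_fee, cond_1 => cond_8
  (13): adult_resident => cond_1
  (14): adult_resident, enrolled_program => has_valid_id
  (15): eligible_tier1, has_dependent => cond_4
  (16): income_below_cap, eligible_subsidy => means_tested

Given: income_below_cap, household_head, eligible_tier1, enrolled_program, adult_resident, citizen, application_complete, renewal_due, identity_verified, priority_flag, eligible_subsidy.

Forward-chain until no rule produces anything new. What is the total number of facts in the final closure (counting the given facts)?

24

[1] (1) [priority_flag => cond_5]; (7) [identity_verified => over_18]; (13) [adult_resident => cond_1]; (14) [adult_resident, enrolled_program => has_valid_id]; (16) [income_below_cap, eligible_subsidy => means_tested]. ⇒ new: cond_5, over_18, cond_1, has_valid_id, means_tested.
[2] (4) [means_tested, household_head => resident]; (6) [has_valid_id => tax_filed]; (10) [over_18, priority_flag => exempt_fee]. ⇒ new: resident, tax_filed, exempt_fee.
[3] (3) [tax_filed => has_dependent]; (12) [exempt_fee, cond_1 => cond_8]. ⇒ new: has_dependent, cond_8.
[4] (11) [has_dependent, exempt_fee => age_verified]; (15) [eligible_tier1, has_dependent => cond_4]. ⇒ new: age_verified, cond_4.
[5] (9) [age_verified, resident => notify_finance]. ⇒ new: notify_finance.
Closure: {adult_resident, age_verified, application_complete, citizen, cond_1, cond_4, cond_5, cond_8, eligible_subsidy, eligible_tier1, enrolled_program, exempt_fee, has_dependent, has_valid_id, household_head, identity_verified, income_below_cap, means_tested, notify_finance, over_18, priority_flag, renewal_due, resident, tax_filed} — 24 facts.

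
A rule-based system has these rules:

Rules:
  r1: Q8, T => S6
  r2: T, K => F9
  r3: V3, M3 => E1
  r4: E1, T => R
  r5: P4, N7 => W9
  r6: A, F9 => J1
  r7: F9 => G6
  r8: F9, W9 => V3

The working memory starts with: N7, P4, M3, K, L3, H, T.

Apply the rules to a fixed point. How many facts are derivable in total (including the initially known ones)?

13

[1] r2 [T, K => F9]; r5 [P4, N7 => W9]. ⇒ new: F9, W9.
[2] r7 [F9 => G6]; r8 [F9, W9 => V3]. ⇒ new: G6, V3.
[3] r3 [V3, M3 => E1]. ⇒ new: E1.
[4] r4 [E1, T => R]. ⇒ new: R.
Closure: {E1, F9, G6, H, K, L3, M3, N7, P4, R, T, V3, W9} — 13 facts.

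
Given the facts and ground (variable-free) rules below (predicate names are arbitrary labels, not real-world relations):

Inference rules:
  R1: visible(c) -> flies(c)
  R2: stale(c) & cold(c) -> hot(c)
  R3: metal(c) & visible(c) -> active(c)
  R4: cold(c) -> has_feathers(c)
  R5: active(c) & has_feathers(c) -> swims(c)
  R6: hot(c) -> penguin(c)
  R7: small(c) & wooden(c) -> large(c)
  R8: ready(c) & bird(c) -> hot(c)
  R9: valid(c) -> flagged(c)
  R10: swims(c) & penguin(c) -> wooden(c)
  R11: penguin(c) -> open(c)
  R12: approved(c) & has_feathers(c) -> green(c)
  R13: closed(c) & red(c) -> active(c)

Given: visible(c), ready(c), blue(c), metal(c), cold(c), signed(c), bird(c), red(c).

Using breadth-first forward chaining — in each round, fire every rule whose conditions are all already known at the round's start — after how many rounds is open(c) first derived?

3

Round 1: R1 [visible(c) -> flies(c)]; R3 [metal(c) & visible(c) -> active(c)]; R4 [cold(c) -> has_feathers(c)]; R8 [ready(c) & bird(c) -> hot(c)]. New: flies(c), active(c), has_feathers(c), hot(c).
Round 2: R5 [active(c) & has_feathers(c) -> swims(c)]; R6 [hot(c) -> penguin(c)]. New: swims(c), penguin(c).
Round 3: R10 [swims(c) & penguin(c) -> wooden(c)]; R11 [penguin(c) -> open(c)]. New: wooden(c), open(c).
open(c) first appears in round 3.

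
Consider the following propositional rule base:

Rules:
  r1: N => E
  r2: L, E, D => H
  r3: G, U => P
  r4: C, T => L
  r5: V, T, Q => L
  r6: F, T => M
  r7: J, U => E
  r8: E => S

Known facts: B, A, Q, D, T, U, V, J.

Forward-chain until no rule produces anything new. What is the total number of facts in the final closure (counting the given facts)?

12

[1] r5 [V, T, Q => L]; r7 [J, U => E]. ⇒ new: L, E.
[2] r2 [L, E, D => H]; r8 [E => S]. ⇒ new: H, S.
Closure: {A, B, D, E, H, J, L, Q, S, T, U, V} — 12 facts.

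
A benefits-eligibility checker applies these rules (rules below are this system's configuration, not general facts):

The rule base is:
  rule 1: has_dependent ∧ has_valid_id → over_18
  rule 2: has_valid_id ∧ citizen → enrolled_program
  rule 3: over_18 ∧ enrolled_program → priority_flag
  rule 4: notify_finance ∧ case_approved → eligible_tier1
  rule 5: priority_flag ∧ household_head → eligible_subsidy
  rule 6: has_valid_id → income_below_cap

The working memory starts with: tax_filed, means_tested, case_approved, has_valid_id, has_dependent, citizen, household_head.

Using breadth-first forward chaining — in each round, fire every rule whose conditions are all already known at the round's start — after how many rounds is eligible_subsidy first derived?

3

[1] rule 1 [has_dependent ∧ has_valid_id → over_18]; rule 2 [has_valid_id ∧ citizen → enrolled_program]; rule 6 [has_valid_id → income_below_cap]. ⇒ new: over_18, enrolled_program, income_below_cap.
[2] rule 3 [over_18 ∧ enrolled_program → priority_flag]. ⇒ new: priority_flag.
[3] rule 5 [priority_flag ∧ household_head → eligible_subsidy]. ⇒ new: eligible_subsidy.
eligible_subsidy first appears in round 3.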